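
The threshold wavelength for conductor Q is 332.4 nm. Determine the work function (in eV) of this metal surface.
3.73 eV

At the threshold wavelength, photon energy equals work function:
φ = hc/λ₀

Calculating:
φ = (6.626×10⁻³⁴ J·s)(3×10⁸ m/s) / (332.4×10⁻⁹ m)
φ = 3.73 eV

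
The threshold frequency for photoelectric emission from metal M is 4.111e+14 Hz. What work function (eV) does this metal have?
1.70 eV

At the threshold frequency, photon energy equals work function:
φ = hf₀

Calculating:
φ = (6.626×10⁻³⁴ J·s)(4.111e+14 Hz)
φ = 1.70 eV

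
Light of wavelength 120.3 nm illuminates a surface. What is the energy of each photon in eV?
10.3063 eV

Using E = hf = hc/λ:

E = hc/λ = (6.626×10⁻³⁴ J·s)(3×10⁸ m/s) / (120.3×10⁻⁹ m)
E = 10.3063 eV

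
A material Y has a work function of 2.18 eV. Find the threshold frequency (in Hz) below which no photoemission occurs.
5.2712e+14 Hz

The threshold frequency is when the photon energy equals the work function:
hf₀ = φ

Solving for f₀:
f₀ = φ/h = (2.18 eV × 1.602×10⁻¹⁹ J/eV) / (6.626×10⁻³⁴ J·s)
f₀ = 5.2712e+14 Hz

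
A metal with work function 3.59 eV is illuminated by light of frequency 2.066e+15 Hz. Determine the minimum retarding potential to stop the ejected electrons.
4.9543 V

The stopping potential V_s satisfies: eV_s = KE_max

First, find KE_max using Einstein's equation:
E_photon = hf = (6.626×10⁻³⁴ J·s)(2.066e+15 Hz) = 8.5443 eV
KE_max = E_photon - φ = 8.5443 - 3.59 = 4.9543 eV

Since eV_s = KE_max:
V_s = KE_max/e = 4.9543 V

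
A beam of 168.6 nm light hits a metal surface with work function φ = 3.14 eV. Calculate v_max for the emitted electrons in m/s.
1.2175e+06 m/s

First, find the maximum kinetic energy:
E_photon = hc/λ = 7.3537 eV
KE_max = E_photon - φ = 7.3537 - 3.14 = 4.2137 eV

Convert to Joules: KE_max = 4.2137 × 1.602×10⁻¹⁹ J = 6.7512e-19 J

Then use KE = ½mv² to find velocity:
v = √(2·KE/m) = √(2 × 6.7512e-19 J / 9.109e-31 kg)
v = 1.2175e+06 m/s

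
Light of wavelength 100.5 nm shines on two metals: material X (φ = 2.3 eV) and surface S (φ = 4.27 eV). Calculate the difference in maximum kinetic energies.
1.9700 eV

Using KE_max = hc/λ - φ for each metal:

Photon energy: E = hc/λ = 12.3367 eV

For material X (φ₁ = 2.3 eV):
KE₁ = E - φ₁ = 12.3367 - 2.3 = 10.0367 eV

For surface S (φ₂ = 4.27 eV):
KE₂ = E - φ₂ = 12.3367 - 4.27 = 8.0667 eV

Difference:
ΔKE = KE₁ - KE₂ = 10.0367 - 8.0667 = 1.9700 eV

Note: The difference equals the difference in work functions: 4.27 - 2.3 = 1.97 eV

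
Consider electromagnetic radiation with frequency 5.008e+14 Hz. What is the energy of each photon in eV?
2.0711 eV

Using E = hf:

E = hf = (6.626×10⁻³⁴ J·s)(5.008e+14 Hz)
E = 2.0711 eV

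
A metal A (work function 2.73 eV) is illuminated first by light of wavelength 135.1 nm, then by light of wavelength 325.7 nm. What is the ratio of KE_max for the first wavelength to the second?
5.9879

Using Einstein's equation: KE_max = hc/λ - φ

For λ₁ = 135.1 nm:
E₁ = hc/λ₁ = 9.1772 eV
KE₁ = E₁ - φ = 9.1772 - 2.73 = 6.4472 eV

For λ₂ = 325.7 nm:
E₂ = hc/λ₂ = 3.8067 eV
KE₂ = E₂ - φ = 3.8067 - 2.73 = 1.0767 eV

Ratio: KE₁/KE₂ = 6.4472/1.0767 = 5.9879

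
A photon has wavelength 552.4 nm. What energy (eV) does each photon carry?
2.2445 eV

Using E = hf = hc/λ:

E = hc/λ = (6.626×10⁻³⁴ J·s)(3×10⁸ m/s) / (552.4×10⁻⁹ m)
E = 2.2445 eV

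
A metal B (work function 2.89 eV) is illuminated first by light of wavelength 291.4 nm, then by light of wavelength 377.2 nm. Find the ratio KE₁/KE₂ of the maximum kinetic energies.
3.4381

Using Einstein's equation: KE_max = hc/λ - φ

For λ₁ = 291.4 nm:
E₁ = hc/λ₁ = 4.2548 eV
KE₁ = E₁ - φ = 4.2548 - 2.89 = 1.3648 eV

For λ₂ = 377.2 nm:
E₂ = hc/λ₂ = 3.2870 eV
KE₂ = E₂ - φ = 3.2870 - 2.89 = 0.3970 eV

Ratio: KE₁/KE₂ = 1.3648/0.3970 = 3.4381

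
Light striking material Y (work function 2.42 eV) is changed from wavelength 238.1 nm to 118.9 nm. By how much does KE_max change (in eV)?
5.2204 eV

Using Einstein's equation: KE_max = hc/λ - φ

For λ₁ = 238.1 nm:
KE₁ = hc/λ₁ - φ = 5.2072 - 2.42 = 2.7872 eV

For λ₂ = 118.9 nm:
KE₂ = hc/λ₂ - φ = 10.4276 - 2.42 = 8.0076 eV

Change in KE:
ΔKE = KE₂ - KE₁ = 8.0076 - 2.7872 = 5.2204 eV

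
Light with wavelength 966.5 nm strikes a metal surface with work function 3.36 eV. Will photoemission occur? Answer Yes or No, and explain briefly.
No

For photoemission, the photon energy must exceed the work function.

Photon energy: E = hc/λ = 1.2828 eV
Work function: φ = 3.36 eV

Since E_photon (1.2828 eV) < φ (3.36 eV), photoemission will NOT occur.
The threshold wavelength is λ₀ = hc/φ = 369.0 nm.
Since 966.5 nm > 369.0 nm, the photons lack sufficient energy.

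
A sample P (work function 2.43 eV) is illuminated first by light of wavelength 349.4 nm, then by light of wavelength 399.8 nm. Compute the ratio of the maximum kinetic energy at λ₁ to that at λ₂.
1.6665

Using Einstein's equation: KE_max = hc/λ - φ

For λ₁ = 349.4 nm:
E₁ = hc/λ₁ = 3.5485 eV
KE₁ = E₁ - φ = 3.5485 - 2.43 = 1.1185 eV

For λ₂ = 399.8 nm:
E₂ = hc/λ₂ = 3.1012 eV
KE₂ = E₂ - φ = 3.1012 - 2.43 = 0.6712 eV

Ratio: KE₁/KE₂ = 1.1185/0.6712 = 1.6665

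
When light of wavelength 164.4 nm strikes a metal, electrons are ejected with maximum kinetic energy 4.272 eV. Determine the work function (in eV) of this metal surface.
3.27 eV

From Einstein's photoelectric equation: KE_max = hf - φ = hc/λ - φ

Rearranging for φ:
φ = hc/λ - KE_max

Calculate photon energy:
E_photon = hc/λ = 7.5416 eV

Therefore:
φ = 7.5416 - 4.272 = 3.27 eV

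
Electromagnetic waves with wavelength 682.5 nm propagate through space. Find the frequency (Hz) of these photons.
4.3926e+14 Hz

Using the wave equation: c = fλ

Solving for frequency:
f = c/λ = (3×10⁸ m/s) / (682.5×10⁻⁹ m)
f = 4.3926e+14 Hz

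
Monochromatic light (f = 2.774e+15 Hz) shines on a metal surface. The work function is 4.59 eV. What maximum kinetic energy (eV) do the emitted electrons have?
6.8823 eV

Using Einstein's photoelectric equation: KE_max = hf - φ

First, calculate the photon energy:
E_photon = hf = (6.626×10⁻³⁴ J·s)(2.774e+15 Hz)
E_photon = 11.4723 eV

Then, the maximum kinetic energy:
KE_max = E_photon - φ = 11.4723 eV - 4.59 eV = 6.8823 eV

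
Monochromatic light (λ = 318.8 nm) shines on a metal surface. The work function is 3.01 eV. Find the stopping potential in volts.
0.8791 V

The stopping potential V_s satisfies: eV_s = KE_max

First, find KE_max using Einstein's equation:
E_photon = hc/λ = 3.8891 eV
KE_max = E_photon - φ = 3.8891 - 3.01 = 0.8791 eV

Since eV_s = KE_max:
V_s = KE_max/e = 0.8791 V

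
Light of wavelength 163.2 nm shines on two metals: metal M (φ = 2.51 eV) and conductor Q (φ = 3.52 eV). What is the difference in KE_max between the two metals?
1.0100 eV

Using KE_max = hc/λ - φ for each metal:

Photon energy: E = hc/λ = 7.5971 eV

For metal M (φ₁ = 2.51 eV):
KE₁ = E - φ₁ = 7.5971 - 2.51 = 5.0871 eV

For conductor Q (φ₂ = 3.52 eV):
KE₂ = E - φ₂ = 7.5971 - 3.52 = 4.0771 eV

Difference:
ΔKE = KE₁ - KE₂ = 5.0871 - 4.0771 = 1.0100 eV

Note: The difference equals the difference in work functions: 3.52 - 2.51 = 1.01 eV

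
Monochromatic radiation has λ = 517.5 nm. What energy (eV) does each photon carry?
2.3958 eV

Using E = hf = hc/λ:

E = hc/λ = (6.626×10⁻³⁴ J·s)(3×10⁸ m/s) / (517.5×10⁻⁹ m)
E = 2.3958 eV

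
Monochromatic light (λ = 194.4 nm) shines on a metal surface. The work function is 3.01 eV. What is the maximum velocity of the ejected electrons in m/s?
1.0884e+06 m/s

First, find the maximum kinetic energy:
E_photon = hc/λ = 6.3778 eV
KE_max = E_photon - φ = 6.3778 - 3.01 = 3.3678 eV

Convert to Joules: KE_max = 3.3678 × 1.602×10⁻¹⁹ J = 5.3958e-19 J

Then use KE = ½mv² to find velocity:
v = √(2·KE/m) = √(2 × 5.3958e-19 J / 9.109e-31 kg)
v = 1.0884e+06 m/s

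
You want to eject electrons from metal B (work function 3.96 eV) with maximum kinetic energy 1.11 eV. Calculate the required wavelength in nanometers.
244.54 nm

From Einstein's equation: KE_max = hc/λ - φ

Rearranging for λ:
hc/λ = KE_max + φ
λ = hc/(KE_max + φ)

Required photon energy:
E_photon = KE_max + φ = 1.11 + 3.96 = 5.07 eV

Required wavelength:
λ = hc/E_photon = (6.626×10⁻³⁴)(3×10⁸) / (5.07 × 1.602×10⁻¹⁹)
λ = 244.54 nm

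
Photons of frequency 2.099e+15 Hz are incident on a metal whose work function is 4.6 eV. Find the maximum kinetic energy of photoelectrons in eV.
4.0808 eV

Using Einstein's photoelectric equation: KE_max = hf - φ

First, calculate the photon energy:
E_photon = hf = (6.626×10⁻³⁴ J·s)(2.099e+15 Hz)
E_photon = 8.6808 eV

Then, the maximum kinetic energy:
KE_max = E_photon - φ = 8.6808 eV - 4.6 eV = 4.0808 eV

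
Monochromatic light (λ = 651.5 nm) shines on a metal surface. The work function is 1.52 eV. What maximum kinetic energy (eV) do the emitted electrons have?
0.3831 eV

Using Einstein's photoelectric equation: KE_max = hf - φ = hc/λ - φ

First, calculate the photon energy:
E_photon = hc/λ = (6.626×10⁻³⁴ J·s)(3×10⁸ m/s) / (651.5×10⁻⁹ m)
E_photon = 1.9031 eV

Then, the maximum kinetic energy:
KE_max = E_photon - φ = 1.9031 eV - 1.52 eV = 0.3831 eV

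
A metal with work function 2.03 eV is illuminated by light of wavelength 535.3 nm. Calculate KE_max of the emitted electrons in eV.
0.2862 eV

Using Einstein's photoelectric equation: KE_max = hf - φ = hc/λ - φ

First, calculate the photon energy:
E_photon = hc/λ = (6.626×10⁻³⁴ J·s)(3×10⁸ m/s) / (535.3×10⁻⁹ m)
E_photon = 2.3162 eV

Then, the maximum kinetic energy:
KE_max = E_photon - φ = 2.3162 eV - 2.03 eV = 0.2862 eV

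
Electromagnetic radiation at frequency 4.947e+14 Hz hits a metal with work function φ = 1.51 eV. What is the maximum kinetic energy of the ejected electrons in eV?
0.5359 eV

Using Einstein's photoelectric equation: KE_max = hf - φ

First, calculate the photon energy:
E_photon = hf = (6.626×10⁻³⁴ J·s)(4.947e+14 Hz)
E_photon = 2.0459 eV

Then, the maximum kinetic energy:
KE_max = E_photon - φ = 2.0459 eV - 1.51 eV = 0.5359 eV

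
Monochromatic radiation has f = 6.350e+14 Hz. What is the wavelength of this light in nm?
472.11 nm

Using the wave equation: c = fλ

Solving for wavelength:
λ = c/f = (3×10⁸ m/s) / (6.350e+14 Hz)
λ = 472.11 nm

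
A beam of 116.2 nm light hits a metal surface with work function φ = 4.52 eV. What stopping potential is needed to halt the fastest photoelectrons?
6.1499 V

The stopping potential V_s satisfies: eV_s = KE_max

First, find KE_max using Einstein's equation:
E_photon = hc/λ = 10.6699 eV
KE_max = E_photon - φ = 10.6699 - 4.52 = 6.1499 eV

Since eV_s = KE_max:
V_s = KE_max/e = 6.1499 V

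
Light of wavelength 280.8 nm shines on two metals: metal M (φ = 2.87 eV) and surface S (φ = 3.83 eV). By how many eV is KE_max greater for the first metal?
0.9600 eV

Using KE_max = hc/λ - φ for each metal:

Photon energy: E = hc/λ = 4.4154 eV

For metal M (φ₁ = 2.87 eV):
KE₁ = E - φ₁ = 4.4154 - 2.87 = 1.5454 eV

For surface S (φ₂ = 3.83 eV):
KE₂ = E - φ₂ = 4.4154 - 3.83 = 0.5854 eV

Difference:
ΔKE = KE₁ - KE₂ = 1.5454 - 0.5854 = 0.9600 eV

Note: The difference equals the difference in work functions: 3.83 - 2.87 = 0.96 eV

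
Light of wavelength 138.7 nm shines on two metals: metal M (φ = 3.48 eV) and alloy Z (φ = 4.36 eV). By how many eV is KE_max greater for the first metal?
0.8800 eV

Using KE_max = hc/λ - φ for each metal:

Photon energy: E = hc/λ = 8.9390 eV

For metal M (φ₁ = 3.48 eV):
KE₁ = E - φ₁ = 8.9390 - 3.48 = 5.4590 eV

For alloy Z (φ₂ = 4.36 eV):
KE₂ = E - φ₂ = 8.9390 - 4.36 = 4.5790 eV

Difference:
ΔKE = KE₁ - KE₂ = 5.4590 - 4.5790 = 0.8800 eV

Note: The difference equals the difference in work functions: 4.36 - 3.48 = 0.88 eV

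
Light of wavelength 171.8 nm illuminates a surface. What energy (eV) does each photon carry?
7.2168 eV

Using E = hf = hc/λ:

E = hc/λ = (6.626×10⁻³⁴ J·s)(3×10⁸ m/s) / (171.8×10⁻⁹ m)
E = 7.2168 eV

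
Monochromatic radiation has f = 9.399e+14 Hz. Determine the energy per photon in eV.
3.8871 eV

Using E = hf:

E = hf = (6.626×10⁻³⁴ J·s)(9.399e+14 Hz)
E = 3.8871 eV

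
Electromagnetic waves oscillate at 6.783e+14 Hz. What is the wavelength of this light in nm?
441.98 nm

Using the wave equation: c = fλ

Solving for wavelength:
λ = c/f = (3×10⁸ m/s) / (6.783e+14 Hz)
λ = 441.98 nm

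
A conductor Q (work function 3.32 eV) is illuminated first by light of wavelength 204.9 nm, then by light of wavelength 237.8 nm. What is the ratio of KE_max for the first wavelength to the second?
1.4421

Using Einstein's equation: KE_max = hc/λ - φ

For λ₁ = 204.9 nm:
E₁ = hc/λ₁ = 6.0510 eV
KE₁ = E₁ - φ = 6.0510 - 3.32 = 2.7310 eV

For λ₂ = 237.8 nm:
E₂ = hc/λ₂ = 5.2138 eV
KE₂ = E₂ - φ = 5.2138 - 3.32 = 1.8938 eV

Ratio: KE₁/KE₂ = 2.7310/1.8938 = 1.4421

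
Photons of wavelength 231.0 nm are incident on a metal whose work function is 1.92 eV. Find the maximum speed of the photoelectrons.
1.1012e+06 m/s

First, find the maximum kinetic energy:
E_photon = hc/λ = 5.3673 eV
KE_max = E_photon - φ = 5.3673 - 1.92 = 3.4473 eV

Convert to Joules: KE_max = 3.4473 × 1.602×10⁻¹⁹ J = 5.5232e-19 J

Then use KE = ½mv² to find velocity:
v = √(2·KE/m) = √(2 × 5.5232e-19 J / 9.109e-31 kg)
v = 1.1012e+06 m/s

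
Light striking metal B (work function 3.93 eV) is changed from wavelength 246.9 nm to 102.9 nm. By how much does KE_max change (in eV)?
7.0274 eV

Using Einstein's equation: KE_max = hc/λ - φ

For λ₁ = 246.9 nm:
KE₁ = hc/λ₁ - φ = 5.0216 - 3.93 = 1.0916 eV

For λ₂ = 102.9 nm:
KE₂ = hc/λ₂ - φ = 12.0490 - 3.93 = 8.1190 eV

Change in KE:
ΔKE = KE₂ - KE₁ = 8.1190 - 1.0916 = 7.0274 eV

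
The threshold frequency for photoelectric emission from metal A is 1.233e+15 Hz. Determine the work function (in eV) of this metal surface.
5.10 eV

At the threshold frequency, photon energy equals work function:
φ = hf₀

Calculating:
φ = (6.626×10⁻³⁴ J·s)(1.233e+15 Hz)
φ = 5.10 eV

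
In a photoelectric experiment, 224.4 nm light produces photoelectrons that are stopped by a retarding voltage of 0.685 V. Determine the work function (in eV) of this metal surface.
4.84 eV

The stopping potential gives the maximum kinetic energy: KE_max = eV_s = 0.685 eV

From Einstein's photoelectric equation: KE_max = hc/λ - φ
Rearranging: φ = hc/λ - KE_max

Calculate photon energy:
E_photon = hc/λ = (6.626×10⁻³⁴ J·s)(3×10⁸ m/s) / (224.4×10⁻⁹ m) = 5.5251 eV

Therefore:
φ = 5.5251 - 0.685 = 4.84 eV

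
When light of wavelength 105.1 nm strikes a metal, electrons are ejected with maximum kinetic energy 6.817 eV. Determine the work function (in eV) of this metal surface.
4.98 eV

From Einstein's photoelectric equation: KE_max = hf - φ = hc/λ - φ

Rearranging for φ:
φ = hc/λ - KE_max

Calculate photon energy:
E_photon = hc/λ = 11.7968 eV

Therefore:
φ = 11.7968 - 6.817 = 4.98 eV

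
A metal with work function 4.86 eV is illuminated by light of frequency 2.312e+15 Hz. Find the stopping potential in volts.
4.7017 V

The stopping potential V_s satisfies: eV_s = KE_max

First, find KE_max using Einstein's equation:
E_photon = hf = (6.626×10⁻³⁴ J·s)(2.312e+15 Hz) = 9.5617 eV
KE_max = E_photon - φ = 9.5617 - 4.86 = 4.7017 eV

Since eV_s = KE_max:
V_s = KE_max/e = 4.7017 V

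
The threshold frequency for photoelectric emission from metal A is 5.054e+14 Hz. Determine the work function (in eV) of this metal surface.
2.09 eV

At the threshold frequency, photon energy equals work function:
φ = hf₀

Calculating:
φ = (6.626×10⁻³⁴ J·s)(5.054e+14 Hz)
φ = 2.09 eV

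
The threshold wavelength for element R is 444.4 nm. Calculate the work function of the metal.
2.79 eV

At the threshold wavelength, photon energy equals work function:
φ = hc/λ₀

Calculating:
φ = (6.626×10⁻³⁴ J·s)(3×10⁸ m/s) / (444.4×10⁻⁹ m)
φ = 2.79 eV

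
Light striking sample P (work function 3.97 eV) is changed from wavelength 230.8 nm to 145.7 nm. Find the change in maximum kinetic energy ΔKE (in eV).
3.1376 eV

Using Einstein's equation: KE_max = hc/λ - φ

For λ₁ = 230.8 nm:
KE₁ = hc/λ₁ - φ = 5.3719 - 3.97 = 1.4019 eV

For λ₂ = 145.7 nm:
KE₂ = hc/λ₂ - φ = 8.5096 - 3.97 = 4.5396 eV

Change in KE:
ΔKE = KE₂ - KE₁ = 4.5396 - 1.4019 = 3.1376 eV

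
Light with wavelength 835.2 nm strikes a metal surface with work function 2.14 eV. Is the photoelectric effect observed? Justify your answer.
No

For photoemission, the photon energy must exceed the work function.

Photon energy: E = hc/λ = 1.4845 eV
Work function: φ = 2.14 eV

Since E_photon (1.4845 eV) < φ (2.14 eV), photoemission will NOT occur.
The threshold wavelength is λ₀ = hc/φ = 579.4 nm.
Since 835.2 nm > 579.4 nm, the photons lack sufficient energy.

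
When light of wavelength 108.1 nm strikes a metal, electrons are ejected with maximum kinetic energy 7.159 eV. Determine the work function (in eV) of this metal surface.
4.31 eV

From Einstein's photoelectric equation: KE_max = hf - φ = hc/λ - φ

Rearranging for φ:
φ = hc/λ - KE_max

Calculate photon energy:
E_photon = hc/λ = 11.4694 eV

Therefore:
φ = 11.4694 - 7.159 = 4.31 eV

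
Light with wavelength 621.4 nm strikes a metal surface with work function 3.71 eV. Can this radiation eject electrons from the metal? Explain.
No

For photoemission, the photon energy must exceed the work function.

Photon energy: E = hc/λ = 1.9952 eV
Work function: φ = 3.71 eV

Since E_photon (1.9952 eV) < φ (3.71 eV), photoemission will NOT occur.
The threshold wavelength is λ₀ = hc/φ = 334.2 nm.
Since 621.4 nm > 334.2 nm, the photons lack sufficient energy.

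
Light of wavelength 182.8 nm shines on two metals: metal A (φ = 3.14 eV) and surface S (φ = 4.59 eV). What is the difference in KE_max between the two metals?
1.4500 eV

Using KE_max = hc/λ - φ for each metal:

Photon energy: E = hc/λ = 6.7825 eV

For metal A (φ₁ = 3.14 eV):
KE₁ = E - φ₁ = 6.7825 - 3.14 = 3.6425 eV

For surface S (φ₂ = 4.59 eV):
KE₂ = E - φ₂ = 6.7825 - 4.59 = 2.1925 eV

Difference:
ΔKE = KE₁ - KE₂ = 3.6425 - 2.1925 = 1.4500 eV

Note: The difference equals the difference in work functions: 4.59 - 3.14 = 1.45 eV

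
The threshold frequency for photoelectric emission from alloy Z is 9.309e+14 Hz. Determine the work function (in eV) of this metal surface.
3.85 eV

At the threshold frequency, photon energy equals work function:
φ = hf₀

Calculating:
φ = (6.626×10⁻³⁴ J·s)(9.309e+14 Hz)
φ = 3.85 eV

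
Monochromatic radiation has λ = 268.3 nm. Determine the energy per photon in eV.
4.6211 eV

Using E = hf = hc/λ:

E = hc/λ = (6.626×10⁻³⁴ J·s)(3×10⁸ m/s) / (268.3×10⁻⁹ m)
E = 4.6211 eV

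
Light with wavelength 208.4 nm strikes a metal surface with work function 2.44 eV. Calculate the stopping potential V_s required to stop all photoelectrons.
3.5093 V

The stopping potential V_s satisfies: eV_s = KE_max

First, find KE_max using Einstein's equation:
E_photon = hc/λ = 5.9493 eV
KE_max = E_photon - φ = 5.9493 - 2.44 = 3.5093 eV

Since eV_s = KE_max:
V_s = KE_max/e = 3.5093 V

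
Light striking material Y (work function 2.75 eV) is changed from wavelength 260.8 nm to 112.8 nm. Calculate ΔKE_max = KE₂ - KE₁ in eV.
6.2375 eV

Using Einstein's equation: KE_max = hc/λ - φ

For λ₁ = 260.8 nm:
KE₁ = hc/λ₁ - φ = 4.7540 - 2.75 = 2.0040 eV

For λ₂ = 112.8 nm:
KE₂ = hc/λ₂ - φ = 10.9915 - 2.75 = 8.2415 eV

Change in KE:
ΔKE = KE₂ - KE₁ = 8.2415 - 2.0040 = 6.2375 eV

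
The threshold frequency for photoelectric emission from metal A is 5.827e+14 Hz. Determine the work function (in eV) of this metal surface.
2.41 eV

At the threshold frequency, photon energy equals work function:
φ = hf₀

Calculating:
φ = (6.626×10⁻³⁴ J·s)(5.827e+14 Hz)
φ = 2.41 eV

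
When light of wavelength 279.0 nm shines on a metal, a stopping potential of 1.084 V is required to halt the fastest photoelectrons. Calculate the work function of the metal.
3.36 eV

The stopping potential gives the maximum kinetic energy: KE_max = eV_s = 1.084 eV

From Einstein's photoelectric equation: KE_max = hc/λ - φ
Rearranging: φ = hc/λ - KE_max

Calculate photon energy:
E_photon = hc/λ = (6.626×10⁻³⁴ J·s)(3×10⁸ m/s) / (279.0×10⁻⁹ m) = 4.4439 eV

Therefore:
φ = 4.4439 - 1.084 = 3.36 eV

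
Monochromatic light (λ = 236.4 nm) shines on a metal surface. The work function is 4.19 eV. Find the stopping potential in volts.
1.0547 V

The stopping potential V_s satisfies: eV_s = KE_max

First, find KE_max using Einstein's equation:
E_photon = hc/λ = 5.2447 eV
KE_max = E_photon - φ = 5.2447 - 4.19 = 1.0547 eV

Since eV_s = KE_max:
V_s = KE_max/e = 1.0547 V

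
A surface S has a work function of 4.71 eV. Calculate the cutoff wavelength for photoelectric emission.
263.24 nm

The threshold wavelength is when the photon energy equals the work function:
hc/λ₀ = φ

Solving for λ₀:
λ₀ = hc/φ = (6.626×10⁻³⁴ J·s)(3×10⁸ m/s) / (4.71 eV × 1.602×10⁻¹⁹ J/eV)
λ₀ = 263.24 nm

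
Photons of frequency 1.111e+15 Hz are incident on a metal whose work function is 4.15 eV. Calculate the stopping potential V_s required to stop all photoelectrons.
0.4447 V

The stopping potential V_s satisfies: eV_s = KE_max

First, find KE_max using Einstein's equation:
E_photon = hf = (6.626×10⁻³⁴ J·s)(1.111e+15 Hz) = 4.5947 eV
KE_max = E_photon - φ = 4.5947 - 4.15 = 0.4447 eV

Since eV_s = KE_max:
V_s = KE_max/e = 0.4447 V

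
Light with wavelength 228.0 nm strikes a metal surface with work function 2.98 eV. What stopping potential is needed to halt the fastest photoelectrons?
2.4579 V

The stopping potential V_s satisfies: eV_s = KE_max

First, find KE_max using Einstein's equation:
E_photon = hc/λ = 5.4379 eV
KE_max = E_photon - φ = 5.4379 - 2.98 = 2.4579 eV

Since eV_s = KE_max:
V_s = KE_max/e = 2.4579 V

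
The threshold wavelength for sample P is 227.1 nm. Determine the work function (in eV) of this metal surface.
5.46 eV

At the threshold wavelength, photon energy equals work function:
φ = hc/λ₀

Calculating:
φ = (6.626×10⁻³⁴ J·s)(3×10⁸ m/s) / (227.1×10⁻⁹ m)
φ = 5.46 eV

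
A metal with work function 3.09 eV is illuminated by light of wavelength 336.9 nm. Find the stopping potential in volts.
0.5901 V

The stopping potential V_s satisfies: eV_s = KE_max

First, find KE_max using Einstein's equation:
E_photon = hc/λ = 3.6801 eV
KE_max = E_photon - φ = 3.6801 - 3.09 = 0.5901 eV

Since eV_s = KE_max:
V_s = KE_max/e = 0.5901 V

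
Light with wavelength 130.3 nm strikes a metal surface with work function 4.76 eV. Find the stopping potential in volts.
4.7553 V

The stopping potential V_s satisfies: eV_s = KE_max

First, find KE_max using Einstein's equation:
E_photon = hc/λ = 9.5153 eV
KE_max = E_photon - φ = 9.5153 - 4.76 = 4.7553 eV

Since eV_s = KE_max:
V_s = KE_max/e = 4.7553 V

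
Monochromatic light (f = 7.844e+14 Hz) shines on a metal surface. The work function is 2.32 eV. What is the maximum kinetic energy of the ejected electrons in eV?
0.9240 eV

Using Einstein's photoelectric equation: KE_max = hf - φ

First, calculate the photon energy:
E_photon = hf = (6.626×10⁻³⁴ J·s)(7.844e+14 Hz)
E_photon = 3.2440 eV

Then, the maximum kinetic energy:
KE_max = E_photon - φ = 3.2440 eV - 2.32 eV = 0.9240 eV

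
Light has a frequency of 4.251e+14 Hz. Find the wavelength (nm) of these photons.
705.23 nm

Using the wave equation: c = fλ

Solving for wavelength:
λ = c/f = (3×10⁸ m/s) / (4.251e+14 Hz)
λ = 705.23 nm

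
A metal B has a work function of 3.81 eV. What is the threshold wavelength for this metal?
325.42 nm

The threshold wavelength is when the photon energy equals the work function:
hc/λ₀ = φ

Solving for λ₀:
λ₀ = hc/φ = (6.626×10⁻³⁴ J·s)(3×10⁸ m/s) / (3.81 eV × 1.602×10⁻¹⁹ J/eV)
λ₀ = 325.42 nm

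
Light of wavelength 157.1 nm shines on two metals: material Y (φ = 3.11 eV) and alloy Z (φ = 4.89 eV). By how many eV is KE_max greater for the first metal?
1.7800 eV

Using KE_max = hc/λ - φ for each metal:

Photon energy: E = hc/λ = 7.8921 eV

For material Y (φ₁ = 3.11 eV):
KE₁ = E - φ₁ = 7.8921 - 3.11 = 4.7821 eV

For alloy Z (φ₂ = 4.89 eV):
KE₂ = E - φ₂ = 7.8921 - 4.89 = 3.0021 eV

Difference:
ΔKE = KE₁ - KE₂ = 4.7821 - 3.0021 = 1.7800 eV

Note: The difference equals the difference in work functions: 4.89 - 3.11 = 1.78 eV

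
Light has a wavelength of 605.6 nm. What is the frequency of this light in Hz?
4.9503e+14 Hz

Using the wave equation: c = fλ

Solving for frequency:
f = c/λ = (3×10⁸ m/s) / (605.6×10⁻⁹ m)
f = 4.9503e+14 Hz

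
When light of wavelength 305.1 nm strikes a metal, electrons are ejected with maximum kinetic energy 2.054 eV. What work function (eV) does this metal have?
2.01 eV

From Einstein's photoelectric equation: KE_max = hf - φ = hc/λ - φ

Rearranging for φ:
φ = hc/λ - KE_max

Calculate photon energy:
E_photon = hc/λ = 4.0637 eV

Therefore:
φ = 4.0637 - 2.054 = 2.01 eV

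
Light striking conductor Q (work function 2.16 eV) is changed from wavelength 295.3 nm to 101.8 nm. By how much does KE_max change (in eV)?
7.9806 eV

Using Einstein's equation: KE_max = hc/λ - φ

For λ₁ = 295.3 nm:
KE₁ = hc/λ₁ - φ = 4.1986 - 2.16 = 2.0386 eV

For λ₂ = 101.8 nm:
KE₂ = hc/λ₂ - φ = 12.1792 - 2.16 = 10.0192 eV

Change in KE:
ΔKE = KE₂ - KE₁ = 10.0192 - 2.0386 = 7.9806 eV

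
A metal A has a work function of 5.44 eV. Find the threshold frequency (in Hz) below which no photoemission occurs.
1.3154e+15 Hz

The threshold frequency is when the photon energy equals the work function:
hf₀ = φ

Solving for f₀:
f₀ = φ/h = (5.44 eV × 1.602×10⁻¹⁹ J/eV) / (6.626×10⁻³⁴ J·s)
f₀ = 1.3154e+15 Hz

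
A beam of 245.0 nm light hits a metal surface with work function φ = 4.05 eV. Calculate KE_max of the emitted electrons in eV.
1.0106 eV

Using Einstein's photoelectric equation: KE_max = hf - φ = hc/λ - φ

First, calculate the photon energy:
E_photon = hc/λ = (6.626×10⁻³⁴ J·s)(3×10⁸ m/s) / (245.0×10⁻⁹ m)
E_photon = 5.0606 eV

Then, the maximum kinetic energy:
KE_max = E_photon - φ = 5.0606 eV - 4.05 eV = 1.0106 eV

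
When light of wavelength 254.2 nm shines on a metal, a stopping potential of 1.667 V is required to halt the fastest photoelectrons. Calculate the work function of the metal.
3.21 eV

The stopping potential gives the maximum kinetic energy: KE_max = eV_s = 1.667 eV

From Einstein's photoelectric equation: KE_max = hc/λ - φ
Rearranging: φ = hc/λ - KE_max

Calculate photon energy:
E_photon = hc/λ = (6.626×10⁻³⁴ J·s)(3×10⁸ m/s) / (254.2×10⁻⁹ m) = 4.8774 eV

Therefore:
φ = 4.8774 - 1.667 = 3.21 eV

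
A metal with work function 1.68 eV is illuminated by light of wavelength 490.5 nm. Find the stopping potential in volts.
0.8477 V

The stopping potential V_s satisfies: eV_s = KE_max

First, find KE_max using Einstein's equation:
E_photon = hc/λ = 2.5277 eV
KE_max = E_photon - φ = 2.5277 - 1.68 = 0.8477 eV

Since eV_s = KE_max:
V_s = KE_max/e = 0.8477 V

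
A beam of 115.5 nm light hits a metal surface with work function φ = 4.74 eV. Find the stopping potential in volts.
5.9946 V

The stopping potential V_s satisfies: eV_s = KE_max

First, find KE_max using Einstein's equation:
E_photon = hc/λ = 10.7346 eV
KE_max = E_photon - φ = 10.7346 - 4.74 = 5.9946 eV

Since eV_s = KE_max:
V_s = KE_max/e = 5.9946 V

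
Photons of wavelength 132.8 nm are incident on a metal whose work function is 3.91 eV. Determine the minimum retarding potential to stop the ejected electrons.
5.4262 V

The stopping potential V_s satisfies: eV_s = KE_max

First, find KE_max using Einstein's equation:
E_photon = hc/λ = 9.3362 eV
KE_max = E_photon - φ = 9.3362 - 3.91 = 5.4262 eV

Since eV_s = KE_max:
V_s = KE_max/e = 5.4262 V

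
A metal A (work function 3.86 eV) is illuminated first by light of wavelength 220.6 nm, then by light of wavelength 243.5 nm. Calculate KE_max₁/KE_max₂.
1.4291

Using Einstein's equation: KE_max = hc/λ - φ

For λ₁ = 220.6 nm:
E₁ = hc/λ₁ = 5.6203 eV
KE₁ = E₁ - φ = 5.6203 - 3.86 = 1.7603 eV

For λ₂ = 243.5 nm:
E₂ = hc/λ₂ = 5.0918 eV
KE₂ = E₂ - φ = 5.0918 - 3.86 = 1.2318 eV

Ratio: KE₁/KE₂ = 1.7603/1.2318 = 1.4291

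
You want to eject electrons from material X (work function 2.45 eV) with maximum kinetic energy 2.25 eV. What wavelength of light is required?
263.80 nm

From Einstein's equation: KE_max = hc/λ - φ

Rearranging for λ:
hc/λ = KE_max + φ
λ = hc/(KE_max + φ)

Required photon energy:
E_photon = KE_max + φ = 2.25 + 2.45 = 4.70 eV

Required wavelength:
λ = hc/E_photon = (6.626×10⁻³⁴)(3×10⁸) / (4.70 × 1.602×10⁻¹⁹)
λ = 263.80 nm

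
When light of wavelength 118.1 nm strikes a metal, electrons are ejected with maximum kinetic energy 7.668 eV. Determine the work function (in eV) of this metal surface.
2.83 eV

From Einstein's photoelectric equation: KE_max = hf - φ = hc/λ - φ

Rearranging for φ:
φ = hc/λ - KE_max

Calculate photon energy:
E_photon = hc/λ = 10.4982 eV

Therefore:
φ = 10.4982 - 7.668 = 2.83 eV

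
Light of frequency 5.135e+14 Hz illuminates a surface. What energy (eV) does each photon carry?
2.1237 eV

Using E = hf:

E = hf = (6.626×10⁻³⁴ J·s)(5.135e+14 Hz)
E = 2.1237 eV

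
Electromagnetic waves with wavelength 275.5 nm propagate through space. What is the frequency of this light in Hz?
1.0882e+15 Hz

Using the wave equation: c = fλ

Solving for frequency:
f = c/λ = (3×10⁸ m/s) / (275.5×10⁻⁹ m)
f = 1.0882e+15 Hz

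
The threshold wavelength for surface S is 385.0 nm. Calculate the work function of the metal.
3.22 eV

At the threshold wavelength, photon energy equals work function:
φ = hc/λ₀

Calculating:
φ = (6.626×10⁻³⁴ J·s)(3×10⁸ m/s) / (385.0×10⁻⁹ m)
φ = 3.22 eV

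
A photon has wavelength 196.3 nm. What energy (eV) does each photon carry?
6.3161 eV

Using E = hf = hc/λ:

E = hc/λ = (6.626×10⁻³⁴ J·s)(3×10⁸ m/s) / (196.3×10⁻⁹ m)
E = 6.3161 eV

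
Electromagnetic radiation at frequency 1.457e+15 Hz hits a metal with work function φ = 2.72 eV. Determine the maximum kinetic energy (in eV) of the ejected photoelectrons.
3.3057 eV

Using Einstein's photoelectric equation: KE_max = hf - φ

First, calculate the photon energy:
E_photon = hf = (6.626×10⁻³⁴ J·s)(1.457e+15 Hz)
E_photon = 6.0257 eV

Then, the maximum kinetic energy:
KE_max = E_photon - φ = 6.0257 eV - 2.72 eV = 3.3057 eV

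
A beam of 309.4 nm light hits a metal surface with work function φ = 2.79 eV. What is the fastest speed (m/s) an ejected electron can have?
6.5436e+05 m/s

First, find the maximum kinetic energy:
E_photon = hc/λ = 4.0072 eV
KE_max = E_photon - φ = 4.0072 - 2.79 = 1.2172 eV

Convert to Joules: KE_max = 1.2172 × 1.602×10⁻¹⁹ J = 1.9502e-19 J

Then use KE = ½mv² to find velocity:
v = √(2·KE/m) = √(2 × 1.9502e-19 J / 9.109e-31 kg)
v = 6.5436e+05 m/s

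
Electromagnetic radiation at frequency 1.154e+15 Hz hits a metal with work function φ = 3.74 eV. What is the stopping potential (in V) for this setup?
1.0326 V

The stopping potential V_s satisfies: eV_s = KE_max

First, find KE_max using Einstein's equation:
E_photon = hf = (6.626×10⁻³⁴ J·s)(1.154e+15 Hz) = 4.7726 eV
KE_max = E_photon - φ = 4.7726 - 3.74 = 1.0326 eV

Since eV_s = KE_max:
V_s = KE_max/e = 1.0326 V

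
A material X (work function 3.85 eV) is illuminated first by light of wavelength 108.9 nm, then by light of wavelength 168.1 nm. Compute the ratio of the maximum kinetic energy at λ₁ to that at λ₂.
2.1373

Using Einstein's equation: KE_max = hc/λ - φ

For λ₁ = 108.9 nm:
E₁ = hc/λ₁ = 11.3851 eV
KE₁ = E₁ - φ = 11.3851 - 3.85 = 7.5351 eV

For λ₂ = 168.1 nm:
E₂ = hc/λ₂ = 7.3756 eV
KE₂ = E₂ - φ = 7.3756 - 3.85 = 3.5256 eV

Ratio: KE₁/KE₂ = 7.5351/3.5256 = 2.1373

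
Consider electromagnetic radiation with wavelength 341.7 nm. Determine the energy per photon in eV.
3.6285 eV

Using E = hf = hc/λ:

E = hc/λ = (6.626×10⁻³⁴ J·s)(3×10⁸ m/s) / (341.7×10⁻⁹ m)
E = 3.6285 eV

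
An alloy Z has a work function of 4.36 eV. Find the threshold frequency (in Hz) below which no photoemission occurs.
1.0542e+15 Hz

The threshold frequency is when the photon energy equals the work function:
hf₀ = φ

Solving for f₀:
f₀ = φ/h = (4.36 eV × 1.602×10⁻¹⁹ J/eV) / (6.626×10⁻³⁴ J·s)
f₀ = 1.0542e+15 Hz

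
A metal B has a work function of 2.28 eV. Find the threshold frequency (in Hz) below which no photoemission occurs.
5.5130e+14 Hz

The threshold frequency is when the photon energy equals the work function:
hf₀ = φ

Solving for f₀:
f₀ = φ/h = (2.28 eV × 1.602×10⁻¹⁹ J/eV) / (6.626×10⁻³⁴ J·s)
f₀ = 5.5130e+14 Hz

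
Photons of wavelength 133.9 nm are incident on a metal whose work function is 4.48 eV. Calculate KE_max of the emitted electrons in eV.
4.7795 eV

Using Einstein's photoelectric equation: KE_max = hf - φ = hc/λ - φ

First, calculate the photon energy:
E_photon = hc/λ = (6.626×10⁻³⁴ J·s)(3×10⁸ m/s) / (133.9×10⁻⁹ m)
E_photon = 9.2595 eV

Then, the maximum kinetic energy:
KE_max = E_photon - φ = 9.2595 eV - 4.48 eV = 4.7795 eV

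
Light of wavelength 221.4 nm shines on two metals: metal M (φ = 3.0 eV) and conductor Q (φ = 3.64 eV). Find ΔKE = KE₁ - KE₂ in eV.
0.6400 eV

Using KE_max = hc/λ - φ for each metal:

Photon energy: E = hc/λ = 5.6000 eV

For metal M (φ₁ = 3.0 eV):
KE₁ = E - φ₁ = 5.6000 - 3.0 = 2.6000 eV

For conductor Q (φ₂ = 3.64 eV):
KE₂ = E - φ₂ = 5.6000 - 3.64 = 1.9600 eV

Difference:
ΔKE = KE₁ - KE₂ = 2.6000 - 1.9600 = 0.6400 eV

Note: The difference equals the difference in work functions: 3.64 - 3.0 = 0.64 eV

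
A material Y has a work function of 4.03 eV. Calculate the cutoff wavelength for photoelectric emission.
307.65 nm

The threshold wavelength is when the photon energy equals the work function:
hc/λ₀ = φ

Solving for λ₀:
λ₀ = hc/φ = (6.626×10⁻³⁴ J·s)(3×10⁸ m/s) / (4.03 eV × 1.602×10⁻¹⁹ J/eV)
λ₀ = 307.65 nm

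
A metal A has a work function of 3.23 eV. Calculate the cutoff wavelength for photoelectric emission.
383.85 nm

The threshold wavelength is when the photon energy equals the work function:
hc/λ₀ = φ

Solving for λ₀:
λ₀ = hc/φ = (6.626×10⁻³⁴ J·s)(3×10⁸ m/s) / (3.23 eV × 1.602×10⁻¹⁹ J/eV)
λ₀ = 383.85 nm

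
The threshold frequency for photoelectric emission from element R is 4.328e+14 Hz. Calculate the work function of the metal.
1.79 eV

At the threshold frequency, photon energy equals work function:
φ = hf₀

Calculating:
φ = (6.626×10⁻³⁴ J·s)(4.328e+14 Hz)
φ = 1.79 eV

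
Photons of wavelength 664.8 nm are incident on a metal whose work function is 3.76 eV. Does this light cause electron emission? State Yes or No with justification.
No

For photoemission, the photon energy must exceed the work function.

Photon energy: E = hc/λ = 1.8650 eV
Work function: φ = 3.76 eV

Since E_photon (1.8650 eV) < φ (3.76 eV), photoemission will NOT occur.
The threshold wavelength is λ₀ = hc/φ = 329.7 nm.
Since 664.8 nm > 329.7 nm, the photons lack sufficient energy.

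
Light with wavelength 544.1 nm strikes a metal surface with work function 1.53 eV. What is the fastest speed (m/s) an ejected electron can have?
5.1319e+05 m/s

First, find the maximum kinetic energy:
E_photon = hc/λ = 2.2787 eV
KE_max = E_photon - φ = 2.2787 - 1.53 = 0.7487 eV

Convert to Joules: KE_max = 0.7487 × 1.602×10⁻¹⁹ J = 1.1996e-19 J

Then use KE = ½mv² to find velocity:
v = √(2·KE/m) = √(2 × 1.1996e-19 J / 9.109e-31 kg)
v = 5.1319e+05 m/s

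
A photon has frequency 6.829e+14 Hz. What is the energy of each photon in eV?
2.8242 eV

Using E = hf:

E = hf = (6.626×10⁻³⁴ J·s)(6.829e+14 Hz)
E = 2.8242 eV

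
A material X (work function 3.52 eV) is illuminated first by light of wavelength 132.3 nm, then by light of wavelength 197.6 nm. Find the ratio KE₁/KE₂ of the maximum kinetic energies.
2.1243

Using Einstein's equation: KE_max = hc/λ - φ

For λ₁ = 132.3 nm:
E₁ = hc/λ₁ = 9.3714 eV
KE₁ = E₁ - φ = 9.3714 - 3.52 = 5.8514 eV

For λ₂ = 197.6 nm:
E₂ = hc/λ₂ = 6.2745 eV
KE₂ = E₂ - φ = 6.2745 - 3.52 = 2.7545 eV

Ratio: KE₁/KE₂ = 5.8514/2.7545 = 2.1243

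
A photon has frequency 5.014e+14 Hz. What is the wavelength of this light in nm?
597.91 nm

Using the wave equation: c = fλ

Solving for wavelength:
λ = c/f = (3×10⁸ m/s) / (5.014e+14 Hz)
λ = 597.91 nm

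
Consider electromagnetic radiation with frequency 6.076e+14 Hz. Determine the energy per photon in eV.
2.5128 eV

Using E = hf:

E = hf = (6.626×10⁻³⁴ J·s)(6.076e+14 Hz)
E = 2.5128 eV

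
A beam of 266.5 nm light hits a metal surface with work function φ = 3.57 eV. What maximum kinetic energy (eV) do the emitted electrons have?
1.0823 eV

Using Einstein's photoelectric equation: KE_max = hf - φ = hc/λ - φ

First, calculate the photon energy:
E_photon = hc/λ = (6.626×10⁻³⁴ J·s)(3×10⁸ m/s) / (266.5×10⁻⁹ m)
E_photon = 4.6523 eV

Then, the maximum kinetic energy:
KE_max = E_photon - φ = 4.6523 eV - 3.57 eV = 1.0823 eV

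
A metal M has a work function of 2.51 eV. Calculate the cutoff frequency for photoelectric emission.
6.0692e+14 Hz

The threshold frequency is when the photon energy equals the work function:
hf₀ = φ

Solving for f₀:
f₀ = φ/h = (2.51 eV × 1.602×10⁻¹⁹ J/eV) / (6.626×10⁻³⁴ J·s)
f₀ = 6.0692e+14 Hz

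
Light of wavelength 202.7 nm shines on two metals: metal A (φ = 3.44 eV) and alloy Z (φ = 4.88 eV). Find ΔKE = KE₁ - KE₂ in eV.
1.4400 eV

Using KE_max = hc/λ - φ for each metal:

Photon energy: E = hc/λ = 6.1166 eV

For metal A (φ₁ = 3.44 eV):
KE₁ = E - φ₁ = 6.1166 - 3.44 = 2.6766 eV

For alloy Z (φ₂ = 4.88 eV):
KE₂ = E - φ₂ = 6.1166 - 4.88 = 1.2366 eV

Difference:
ΔKE = KE₁ - KE₂ = 2.6766 - 1.2366 = 1.4400 eV

Note: The difference equals the difference in work functions: 4.88 - 3.44 = 1.44 eV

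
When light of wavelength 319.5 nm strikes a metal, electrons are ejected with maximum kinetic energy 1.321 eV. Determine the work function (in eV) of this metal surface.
2.56 eV

From Einstein's photoelectric equation: KE_max = hf - φ = hc/λ - φ

Rearranging for φ:
φ = hc/λ - KE_max

Calculate photon energy:
E_photon = hc/λ = 3.8806 eV

Therefore:
φ = 3.8806 - 1.321 = 2.56 eV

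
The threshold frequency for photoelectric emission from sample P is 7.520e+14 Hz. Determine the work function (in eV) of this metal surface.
3.11 eV

At the threshold frequency, photon energy equals work function:
φ = hf₀

Calculating:
φ = (6.626×10⁻³⁴ J·s)(7.520e+14 Hz)
φ = 3.11 eV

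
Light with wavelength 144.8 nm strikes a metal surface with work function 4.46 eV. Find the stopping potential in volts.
4.1024 V

The stopping potential V_s satisfies: eV_s = KE_max

First, find KE_max using Einstein's equation:
E_photon = hc/λ = 8.5624 eV
KE_max = E_photon - φ = 8.5624 - 4.46 = 4.1024 eV

Since eV_s = KE_max:
V_s = KE_max/e = 4.1024 V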